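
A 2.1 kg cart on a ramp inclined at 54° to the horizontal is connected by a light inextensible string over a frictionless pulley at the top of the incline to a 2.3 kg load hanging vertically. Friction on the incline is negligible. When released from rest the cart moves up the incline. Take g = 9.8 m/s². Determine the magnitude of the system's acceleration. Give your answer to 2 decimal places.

1.34 m/s²

For the cart on the incline: the weight component along the slope is m₁g sin 54° = 2.1 × 9.8 × 0.8090 = 16.649 N and the normal force is N = m₁g cos 54° = 12.097 N.
Newton's second law for the cart (up-slope positive): T − 16.649 = 2.1 a. For the hanging load (downward positive): 2.3 × 9.8 − T = 2.3 a.
Adding the two equations eliminates T: 5.891 = 4.4 a, so a = 1.3389 m/s².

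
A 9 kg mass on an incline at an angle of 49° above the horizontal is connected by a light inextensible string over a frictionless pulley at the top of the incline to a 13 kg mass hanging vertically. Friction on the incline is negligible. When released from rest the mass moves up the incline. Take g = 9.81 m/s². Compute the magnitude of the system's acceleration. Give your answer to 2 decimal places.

For the mass on the incline: the weight component along the slope is m₁g sin 49° = 9 × 9.81 × 0.7547 = 66.632 N and the normal force is N = m₁g cos 49° = 57.923 N.
Newton's second law for the mass (up-slope positive): T − 66.632 = 9 a. For the hanging mass (downward positive): 13 × 9.81 − T = 13 a.
Adding the two equations eliminates T: 60.898 = 22 a, so a = 2.7681 m/s².

2.77 m/s²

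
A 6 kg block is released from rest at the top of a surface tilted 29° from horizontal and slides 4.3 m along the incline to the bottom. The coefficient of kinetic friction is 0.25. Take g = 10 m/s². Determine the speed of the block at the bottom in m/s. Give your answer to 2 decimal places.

The weight component along the incline is mg sin 29° = 29.089 N and the normal force is N = mg cos 29° = 52.477 N.
Friction up the slope is f = μN = 0.25 × 52.477 = 13.119 N, so the net downslope force is 29.089 − 13.119 = 15.970 N and a = 15.970 / 6 = 2.6617 m/s².
Starting from rest over a distance of 4.3 m, v² = 2aL = 2 × 2.6617 × 4.3 = 22.8906, so v = 4.7844 m/s.

4.78 m/s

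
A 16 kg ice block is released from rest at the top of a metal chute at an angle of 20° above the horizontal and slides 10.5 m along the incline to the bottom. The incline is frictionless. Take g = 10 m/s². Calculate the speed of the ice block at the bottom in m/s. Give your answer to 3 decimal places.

The weight component along the incline is mg sin 20° = 54.723 N and the normal force is N = mg cos 20° = 150.351 N.
With no friction, a = g sin 20° = 3.4202 m/s².
Starting from rest over a distance of 10.5 m, v² = 2aL = 2 × 3.4202 × 10.5 = 71.8242, so v = 8.4749 m/s.

8.475 m/s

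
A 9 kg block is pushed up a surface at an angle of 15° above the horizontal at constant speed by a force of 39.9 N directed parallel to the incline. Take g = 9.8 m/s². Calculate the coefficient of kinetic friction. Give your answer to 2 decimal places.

At constant speed ΣF = 0 along the incline. The applied 39.9 N acts up the slope; the weight component mg sin 15° = 22.828 N and kinetic friction μN both act down the slope.
So 39.9 = 22.828 + μ × 85.195, giving μ = (39.9 − 22.828) / 85.195 = 0.2004.

0.20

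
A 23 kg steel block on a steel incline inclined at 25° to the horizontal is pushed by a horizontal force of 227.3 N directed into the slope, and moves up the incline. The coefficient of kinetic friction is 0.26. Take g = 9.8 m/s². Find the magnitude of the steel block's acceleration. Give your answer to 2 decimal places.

1.42 m/s²

The horizontal push has components F cos 25° = 227.3 × 0.9063 = 206.002 N up the incline and F sin 25° = 227.3 × 0.4226 = 96.057 N pressing into the surface.
The normal force is therefore N = mg cos 25° + F sin 25° = 204.280 + 96.057 = 300.337 N, and kinetic friction down the slope is μN = 0.26 × 300.337 = 78.088 N.
Along the incline: F cos 25° − mg sin 25° − μN = ma, so 206.002 − 95.254 − 78.088 = 23 a, giving a = 1.4200 m/s².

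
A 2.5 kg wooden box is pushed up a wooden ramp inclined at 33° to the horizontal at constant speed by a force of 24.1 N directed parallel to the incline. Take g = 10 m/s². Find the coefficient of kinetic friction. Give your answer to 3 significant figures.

0.500

At constant speed ΣF = 0 along the incline. The applied 24.1 N acts up the slope; the weight component mg sin 33° = 13.616 N and kinetic friction μN both act down the slope.
So 24.1 = 13.616 + μ × 20.967, giving μ = (24.1 − 13.616) / 20.967 = 0.5000.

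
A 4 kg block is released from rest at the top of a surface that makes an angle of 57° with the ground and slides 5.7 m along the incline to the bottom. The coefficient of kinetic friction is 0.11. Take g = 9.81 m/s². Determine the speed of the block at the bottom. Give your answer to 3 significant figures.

9.33 m/s

The weight component along the incline is mg sin 57° = 32.909 N and the normal force is N = mg cos 57° = 21.372 N.
Friction up the slope is f = μN = 0.11 × 21.372 = 2.351 N, so the net downslope force is 32.909 − 2.351 = 30.558 N and a = 30.558 / 4 = 7.6395 m/s².
Starting from rest over a distance of 5.7 m, v² = 2aL = 2 × 7.6395 × 5.7 = 87.0903, so v = 9.3322 m/s.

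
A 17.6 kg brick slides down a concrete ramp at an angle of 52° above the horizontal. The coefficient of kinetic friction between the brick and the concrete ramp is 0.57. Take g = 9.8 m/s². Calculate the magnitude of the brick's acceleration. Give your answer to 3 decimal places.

4.283 m/s²

Resolving the weight along the incline: the component pulling the brick down the slope is mg sin 52° = 17.6 × 9.8 × 0.7880 = 135.914 N, and the normal force is N = mg cos 52° = 17.6 × 9.8 × 0.6157 = 106.196 N.
Kinetic friction acts up the slope with magnitude f = μN = 0.57 × 106.196 = 60.532 N.
Net force along the incline is 135.914 − 60.532 = 75.382 N, so a = 75.382 / 17.6 = 4.2831 m/s².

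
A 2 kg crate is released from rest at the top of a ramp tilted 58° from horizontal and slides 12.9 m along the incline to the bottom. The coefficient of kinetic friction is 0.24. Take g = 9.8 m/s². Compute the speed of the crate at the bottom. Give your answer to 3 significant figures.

13.5 m/s

The weight component along the incline is mg sin 58° = 16.622 N and the normal force is N = mg cos 58° = 10.386 N.
Friction up the slope is f = μN = 0.24 × 10.386 = 2.493 N, so the net downslope force is 16.622 − 2.493 = 14.129 N and a = 14.129 / 2 = 7.0645 m/s².
Starting from rest over a distance of 12.9 m, v² = 2aL = 2 × 7.0645 × 12.9 = 182.2641, so v = 13.5005 m/s.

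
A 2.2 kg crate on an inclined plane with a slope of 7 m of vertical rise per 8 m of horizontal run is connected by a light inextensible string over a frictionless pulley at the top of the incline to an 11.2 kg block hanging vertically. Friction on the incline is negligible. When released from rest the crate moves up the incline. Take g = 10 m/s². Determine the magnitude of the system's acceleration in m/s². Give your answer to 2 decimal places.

For the crate on the incline: the weight component along the slope is m₁g sin 41.19° = 2.2 × 10 × 0.6585 = 14.487 N and the normal force is N = m₁g cos 41.19° = 16.557 N.
Newton's second law for the crate (up-slope positive): T − 14.487 = 2.2 a. For the hanging block (downward positive): 11.2 × 10 − T = 11.2 a.
Adding the two equations eliminates T: 97.513 = 13.4 a, so a = 7.2771 m/s².

7.28 m/s²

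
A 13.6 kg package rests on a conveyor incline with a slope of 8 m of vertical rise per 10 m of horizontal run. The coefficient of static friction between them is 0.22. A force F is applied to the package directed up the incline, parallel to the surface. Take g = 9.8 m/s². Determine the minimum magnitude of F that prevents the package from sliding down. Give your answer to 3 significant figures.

60.4 N

The normal force is N = mg cos 38.66° = 104.074 N. With F at its minimum the package is on the verge of sliding down, so static friction is at its maximum μ_s N = 0.22 × 104.074 = 22.896 N and acts up the slope.
Equilibrium along the incline: F + μ_s N = mg sin 38.66°, so F = 83.259 − 22.896 = 60.363 N.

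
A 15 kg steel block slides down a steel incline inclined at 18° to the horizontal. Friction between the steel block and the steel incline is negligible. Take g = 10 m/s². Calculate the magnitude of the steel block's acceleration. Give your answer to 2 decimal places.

Resolving the weight along the incline: the component pulling the steel block down the slope is mg sin 18° = 15 × 10 × 0.3090 = 46.350 N, and the normal force is N = mg cos 18° = 15 × 10 × 0.9511 = 142.665 N.
With no friction the net force along the incline is 46.350 N, so a = g sin 18° = 46.350 / 15 = 3.0900 m/s².

3.09 m/s²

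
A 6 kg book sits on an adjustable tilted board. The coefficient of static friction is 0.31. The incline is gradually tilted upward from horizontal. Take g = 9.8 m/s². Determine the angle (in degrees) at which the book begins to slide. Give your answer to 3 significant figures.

17.2°

At the threshold of sliding, static friction is at its maximum μ_s N and exactly balances the weight component along the incline: mg sin θ = μ_s mg cos θ.
Hence tan θ = μ_s = 0.31, so θ = arctan(0.31) = 17.2234°.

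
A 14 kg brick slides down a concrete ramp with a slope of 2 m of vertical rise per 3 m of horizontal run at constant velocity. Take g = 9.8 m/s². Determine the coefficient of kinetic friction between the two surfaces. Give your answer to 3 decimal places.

0.667

At constant velocity the net force along the incline is zero: mg sin 33.69° = μ mg cos 33.69°.
So μ = tan 33.69° = 0.5547 / 0.8321 = 0.6666.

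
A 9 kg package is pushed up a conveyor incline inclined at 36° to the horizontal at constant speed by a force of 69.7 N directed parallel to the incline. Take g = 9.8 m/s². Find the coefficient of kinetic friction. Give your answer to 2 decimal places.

At constant speed ΣF = 0 along the incline. The applied 69.7 N acts up the slope; the weight component mg sin 36° = 51.843 N and kinetic friction μN both act down the slope.
So 69.7 = 51.843 + μ × 71.355, giving μ = (69.7 − 51.843) / 71.355 = 0.2503.

0.25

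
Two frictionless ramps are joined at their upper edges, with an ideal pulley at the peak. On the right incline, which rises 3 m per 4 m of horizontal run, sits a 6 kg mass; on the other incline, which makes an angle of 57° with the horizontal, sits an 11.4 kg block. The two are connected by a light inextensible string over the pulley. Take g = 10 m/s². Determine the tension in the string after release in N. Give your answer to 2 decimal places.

Resolve each weight along its own incline: the 6 kg mass has component 6 × 10 × sin 36.87° = 36.000 N down its slope, and the 11.4 kg mass has 11.4 × 10 × sin 57° = 95.608 N down its slope.
The 11.4 kg side's 95.608 N exceeds the other side's 36.000 N, so that mass slides down and the 6 kg mass slides up. Taking that direction as positive, Newton's second law for the whole system gives 95.608 − 36.000 = (6 + 11.4) a, so a = 59.608 / 17.4 = 3.4257 m/s².
For the 6 kg mass (up-slope positive): T − 36.000 = 6 × 3.4257, so T = 56.554 N.

56.55 N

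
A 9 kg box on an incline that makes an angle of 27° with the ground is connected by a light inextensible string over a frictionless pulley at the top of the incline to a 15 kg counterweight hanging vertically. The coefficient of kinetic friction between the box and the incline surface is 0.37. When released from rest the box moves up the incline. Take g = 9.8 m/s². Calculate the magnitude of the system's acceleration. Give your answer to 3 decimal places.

For the box on the incline: the weight component along the slope is m₁g sin 27° = 9 × 9.8 × 0.4540 = 40.043 N and the normal force is N = m₁g cos 27° = 78.587 N.
Kinetic friction opposes the box's motion up the incline: f = μN = 0.37 × 78.587 = 29.077 N acting down the slope.
Newton's second law for the box (up-slope positive): T − 40.043 − 29.077 = 9 a. For the hanging counterweight (downward positive): 15 × 9.8 − T = 15 a.
Adding the two equations eliminates T: 77.880 = 24 a, so a = 3.2450 m/s².

3.245 m/s²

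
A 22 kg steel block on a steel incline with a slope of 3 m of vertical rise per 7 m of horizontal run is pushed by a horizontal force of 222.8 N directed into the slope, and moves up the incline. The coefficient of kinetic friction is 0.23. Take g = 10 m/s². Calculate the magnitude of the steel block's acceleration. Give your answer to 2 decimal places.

The horizontal push has components F cos 23.20° = 222.8 × 0.9191 = 204.775 N up the incline and F sin 23.20° = 222.8 × 0.3939 = 87.761 N pressing into the surface.
The normal force is therefore N = mg cos 23.20° + F sin 23.20° = 202.202 + 87.761 = 289.963 N, and kinetic friction down the slope is μN = 0.23 × 289.963 = 66.691 N.
Along the incline: F cos 23.20° − mg sin 23.20° − μN = ma, so 204.775 − 86.658 − 66.691 = 22 a, giving a = 2.3375 m/s².

2.34 m/s²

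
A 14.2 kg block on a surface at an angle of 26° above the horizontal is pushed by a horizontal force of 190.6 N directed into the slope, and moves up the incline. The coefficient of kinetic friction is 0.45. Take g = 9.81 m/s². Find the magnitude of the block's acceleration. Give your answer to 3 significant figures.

The horizontal push has components F cos 26° = 190.6 × 0.8988 = 171.311 N up the incline and F sin 26° = 190.6 × 0.4384 = 83.559 N pressing into the surface.
The normal force is therefore N = mg cos 26° + F sin 26° = 125.205 + 83.559 = 208.764 N, and kinetic friction down the slope is μN = 0.45 × 208.764 = 93.944 N.
Along the incline: F cos 26° − mg sin 26° − μN = ma, so 171.311 − 61.070 − 93.944 = 14.2 a, giving a = 1.1477 m/s².

1.15 m/s²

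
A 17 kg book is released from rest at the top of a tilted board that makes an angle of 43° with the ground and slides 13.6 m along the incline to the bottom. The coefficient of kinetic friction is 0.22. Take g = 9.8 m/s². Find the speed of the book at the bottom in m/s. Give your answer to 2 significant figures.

The weight component along the incline is mg sin 43° = 113.621 N and the normal force is N = mg cos 43° = 121.844 N.
Friction up the slope is f = μN = 0.22 × 121.844 = 26.806 N, so the net downslope force is 113.621 − 26.806 = 86.815 N and a = 86.815 / 17 = 5.1068 m/s².
Starting from rest over a distance of 13.6 m, v² = 2aL = 2 × 5.1068 × 13.6 = 138.9050, so v = 11.7858 m/s.

12 m/s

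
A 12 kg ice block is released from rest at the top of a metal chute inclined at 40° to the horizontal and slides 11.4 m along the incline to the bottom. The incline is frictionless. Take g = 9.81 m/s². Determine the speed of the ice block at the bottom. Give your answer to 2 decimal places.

11.99 m/s

The weight component along the incline is mg sin 40° = 75.669 N and the normal force is N = mg cos 40° = 90.179 N.
With no friction, a = g sin 40° = 6.3057 m/s².
Starting from rest over a distance of 11.4 m, v² = 2aL = 2 × 6.3057 × 11.4 = 143.7700, so v = 11.9904 m/s.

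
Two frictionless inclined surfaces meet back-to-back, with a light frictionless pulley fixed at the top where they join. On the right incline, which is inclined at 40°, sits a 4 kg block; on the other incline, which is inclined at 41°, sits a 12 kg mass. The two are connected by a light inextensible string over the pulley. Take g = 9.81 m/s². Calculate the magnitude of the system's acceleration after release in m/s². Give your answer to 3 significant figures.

Resolve each weight along its own incline: the 4 kg mass has component 4 × 9.81 × sin 40° = 25.223 N down its slope, and the 12 kg mass has 12 × 9.81 × sin 41° = 77.231 N down its slope.
The 12 kg side's 77.231 N exceeds the other side's 25.223 N, so that mass slides down and the 4 kg mass slides up. Taking that direction as positive, Newton's second law for the whole system gives 77.231 − 25.223 = (4 + 12) a, so a = 52.008 / 16 = 3.2505 m/s².

3.25 m/s²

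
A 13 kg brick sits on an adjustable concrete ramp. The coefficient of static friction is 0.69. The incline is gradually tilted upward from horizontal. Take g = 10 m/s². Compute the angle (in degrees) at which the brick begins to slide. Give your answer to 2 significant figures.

35°

At the threshold of sliding, static friction is at its maximum μ_s N and exactly balances the weight component along the incline: mg sin θ = μ_s mg cos θ.
Hence tan θ = μ_s = 0.69, so θ = arctan(0.69) = 34.6057°.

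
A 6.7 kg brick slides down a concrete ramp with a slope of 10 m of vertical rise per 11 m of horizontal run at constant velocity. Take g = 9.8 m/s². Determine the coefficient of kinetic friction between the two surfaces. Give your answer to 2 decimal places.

At constant velocity the net force along the incline is zero: mg sin 42.27° = μ mg cos 42.27°.
So μ = tan 42.27° = 0.6727 / 0.7399 = 0.9092.

0.91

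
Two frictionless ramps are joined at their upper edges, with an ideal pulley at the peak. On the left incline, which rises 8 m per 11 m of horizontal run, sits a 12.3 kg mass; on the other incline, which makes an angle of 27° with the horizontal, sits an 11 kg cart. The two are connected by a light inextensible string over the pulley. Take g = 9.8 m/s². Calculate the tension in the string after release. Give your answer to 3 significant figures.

Resolve each weight along its own incline: the 12.3 kg mass has component 12.3 × 9.8 × sin 36.03° = 70.898 N down its slope, and the 11 kg mass has 11 × 9.8 × sin 27° = 48.940 N down its slope.
The 12.3 kg side's 70.898 N exceeds the other side's 48.940 N, so that mass slides down and the 11 kg mass slides up. Taking that direction as positive, Newton's second law for the whole system gives 70.898 − 48.940 = (12.3 + 11) a, so a = 21.958 / 23.3 = 0.9424 m/s².
For the 11 kg mass (up-slope positive): T − 48.940 = 11 × 0.9424, so T = 59.306 N.

59.3 N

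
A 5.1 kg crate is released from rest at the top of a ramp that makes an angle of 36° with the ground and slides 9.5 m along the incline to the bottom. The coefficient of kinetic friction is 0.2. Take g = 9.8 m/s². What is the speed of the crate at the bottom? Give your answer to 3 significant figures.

The weight component along the incline is mg sin 36° = 29.378 N and the normal force is N = mg cos 36° = 40.435 N.
Friction up the slope is f = μN = 0.2 × 40.435 = 8.087 N, so the net downslope force is 29.378 − 8.087 = 21.291 N and a = 21.291 / 5.1 = 4.1747 m/s².
Starting from rest over a distance of 9.5 m, v² = 2aL = 2 × 4.1747 × 9.5 = 79.3193, so v = 8.9061 m/s.

8.91 m/s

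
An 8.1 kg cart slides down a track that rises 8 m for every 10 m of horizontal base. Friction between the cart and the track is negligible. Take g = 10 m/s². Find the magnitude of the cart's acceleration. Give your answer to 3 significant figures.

Resolving the weight along the incline: the component pulling the cart down the slope is mg sin 38.66° = 8.1 × 10 × 0.6247 = 50.601 N, and the normal force is N = mg cos 38.66° = 8.1 × 10 × 0.7809 = 63.253 N.
With no friction the net force along the incline is 50.601 N, so a = g sin 38.66° = 50.601 / 8.1 = 6.2470 m/s².

6.25 m/s²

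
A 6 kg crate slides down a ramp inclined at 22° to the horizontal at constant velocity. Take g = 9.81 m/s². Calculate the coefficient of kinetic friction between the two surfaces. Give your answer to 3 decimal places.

0.404

At constant velocity the net force along the incline is zero: mg sin 22° = μ mg cos 22°.
So μ = tan 22° = 0.3746 / 0.9272 = 0.4040.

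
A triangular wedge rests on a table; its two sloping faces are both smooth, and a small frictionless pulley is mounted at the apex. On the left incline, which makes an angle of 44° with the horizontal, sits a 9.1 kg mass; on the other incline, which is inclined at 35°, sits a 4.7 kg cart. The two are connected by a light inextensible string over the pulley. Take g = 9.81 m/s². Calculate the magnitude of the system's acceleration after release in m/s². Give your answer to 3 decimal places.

Resolve each weight along its own incline: the 9.1 kg mass has component 9.1 × 9.81 × sin 44° = 62.013 N down its slope, and the 4.7 kg mass has 4.7 × 9.81 × sin 35° = 26.446 N down its slope.
The 9.1 kg side's 62.013 N exceeds the other side's 26.446 N, so that mass slides down and the 4.7 kg mass slides up. Taking that direction as positive, Newton's second law for the whole system gives 62.013 − 26.446 = (9.1 + 4.7) a, so a = 35.567 / 13.8 = 2.5773 m/s².

2.577 m/s²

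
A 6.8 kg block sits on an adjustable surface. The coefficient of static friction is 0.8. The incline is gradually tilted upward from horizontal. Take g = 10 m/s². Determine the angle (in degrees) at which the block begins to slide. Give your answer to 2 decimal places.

38.66°

At the threshold of sliding, static friction is at its maximum μ_s N and exactly balances the weight component along the incline: mg sin θ = μ_s mg cos θ.
Hence tan θ = μ_s = 0.8, so θ = arctan(0.8) = 38.6598°.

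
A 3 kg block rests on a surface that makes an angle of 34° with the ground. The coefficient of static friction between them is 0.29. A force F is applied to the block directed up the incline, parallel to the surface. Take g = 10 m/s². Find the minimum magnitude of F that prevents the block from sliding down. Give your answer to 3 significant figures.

9.56 N

The normal force is N = mg cos 34° = 24.871 N. With F at its minimum the block is on the verge of sliding down, so static friction is at its maximum μ_s N = 0.29 × 24.871 = 7.213 N and acts up the slope.
Equilibrium along the incline: F + μ_s N = mg sin 34°, so F = 16.776 − 7.213 = 9.563 N.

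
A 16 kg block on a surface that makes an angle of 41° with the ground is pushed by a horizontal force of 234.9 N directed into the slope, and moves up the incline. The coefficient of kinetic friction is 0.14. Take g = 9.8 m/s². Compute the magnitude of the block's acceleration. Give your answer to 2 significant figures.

The horizontal push has components F cos 41° = 234.9 × 0.7547 = 177.279 N up the incline and F sin 41° = 234.9 × 0.6561 = 154.118 N pressing into the surface.
The normal force is therefore N = mg cos 41° + F sin 41° = 118.337 + 154.118 = 272.455 N, and kinetic friction down the slope is μN = 0.14 × 272.455 = 38.144 N.
Along the incline: F cos 41° − mg sin 41° − μN = ma, so 177.279 − 102.876 − 38.144 = 16 a, giving a = 2.2662 m/s².

2.3 m/s²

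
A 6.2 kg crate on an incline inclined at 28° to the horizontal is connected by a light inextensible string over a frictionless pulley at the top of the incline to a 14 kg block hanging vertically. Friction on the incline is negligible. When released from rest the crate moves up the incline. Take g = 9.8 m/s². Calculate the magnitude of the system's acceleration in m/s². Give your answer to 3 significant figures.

For the crate on the incline: the weight component along the slope is m₁g sin 28° = 6.2 × 9.8 × 0.4695 = 28.527 N and the normal force is N = m₁g cos 28° = 53.648 N.
Newton's second law for the crate (up-slope positive): T − 28.527 = 6.2 a. For the hanging block (downward positive): 14 × 9.8 − T = 14 a.
Adding the two equations eliminates T: 108.673 = 20.2 a, so a = 5.3799 m/s².

5.38 m/s²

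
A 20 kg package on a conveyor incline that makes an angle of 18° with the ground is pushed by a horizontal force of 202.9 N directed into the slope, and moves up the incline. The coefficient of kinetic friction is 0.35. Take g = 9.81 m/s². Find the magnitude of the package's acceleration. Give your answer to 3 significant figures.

2.25 m/s²

The horizontal push has components F cos 18° = 202.9 × 0.9511 = 192.978 N up the incline and F sin 18° = 202.9 × 0.3090 = 62.696 N pressing into the surface.
The normal force is therefore N = mg cos 18° + F sin 18° = 186.606 + 62.696 = 249.302 N, and kinetic friction down the slope is μN = 0.35 × 249.302 = 87.256 N.
Along the incline: F cos 18° − mg sin 18° − μN = ma, so 192.978 − 60.626 − 87.256 = 20 a, giving a = 2.2548 m/s².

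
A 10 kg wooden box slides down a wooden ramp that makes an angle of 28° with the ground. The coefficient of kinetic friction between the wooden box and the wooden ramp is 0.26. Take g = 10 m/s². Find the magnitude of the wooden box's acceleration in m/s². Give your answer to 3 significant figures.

2.40 m/s²

Resolving the weight along the incline: the component pulling the wooden box down the slope is mg sin 28° = 10 × 10 × 0.4695 = 46.950 N, and the normal force is N = mg cos 28° = 10 × 10 × 0.8829 = 88.290 N.
Kinetic friction acts up the slope with magnitude f = μN = 0.26 × 88.290 = 22.955 N.
Net force along the incline is 46.950 − 22.955 = 23.995 N, so a = 23.995 / 10 = 2.3995 m/s².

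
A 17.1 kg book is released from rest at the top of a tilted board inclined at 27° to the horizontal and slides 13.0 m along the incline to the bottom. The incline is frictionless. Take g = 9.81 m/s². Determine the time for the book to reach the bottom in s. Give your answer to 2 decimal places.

The weight component along the incline is mg sin 27° = 76.157 N and the normal force is N = mg cos 27° = 149.467 N.
With no friction, a = g sin 27° = 4.4536 m/s².
Starting from rest, L = ½at², so t = √(2L/a) = √(2 × 13.0 / 4.4536) = 2.4162 s.

2.42 s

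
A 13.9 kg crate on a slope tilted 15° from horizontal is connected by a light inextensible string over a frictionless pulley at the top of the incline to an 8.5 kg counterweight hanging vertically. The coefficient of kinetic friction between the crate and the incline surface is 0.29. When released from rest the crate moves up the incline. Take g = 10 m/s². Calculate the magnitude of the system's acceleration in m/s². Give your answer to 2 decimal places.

0.45 m/s²

For the crate on the incline: the weight component along the slope is m₁g sin 15° = 13.9 × 10 × 0.2588 = 35.973 N and the normal force is N = m₁g cos 15° = 134.264 N.
Kinetic friction opposes the crate's motion up the incline: f = μN = 0.29 × 134.264 = 38.937 N acting down the slope.
Newton's second law for the crate (up-slope positive): T − 35.973 − 38.937 = 13.9 a. For the hanging counterweight (downward positive): 8.5 × 10 − T = 8.5 a.
Adding the two equations eliminates T: 10.090 = 22.4 a, so a = 0.4504 m/s².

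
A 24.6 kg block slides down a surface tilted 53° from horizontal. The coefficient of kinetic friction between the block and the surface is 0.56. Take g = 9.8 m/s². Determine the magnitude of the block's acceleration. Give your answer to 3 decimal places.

Resolving the weight along the incline: the component pulling the block down the slope is mg sin 53° = 24.6 × 9.8 × 0.7986 = 192.526 N, and the normal force is N = mg cos 53° = 24.6 × 9.8 × 0.6018 = 145.082 N.
Kinetic friction acts up the slope with magnitude f = μN = 0.56 × 145.082 = 81.246 N.
Net force along the incline is 192.526 − 81.246 = 111.280 N, so a = 111.280 / 24.6 = 4.5236 m/s².

4.524 m/s²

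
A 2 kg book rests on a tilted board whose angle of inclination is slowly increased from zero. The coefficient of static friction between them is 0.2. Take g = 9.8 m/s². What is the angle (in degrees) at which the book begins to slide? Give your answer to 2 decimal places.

11.31°

At the threshold of sliding, static friction is at its maximum μ_s N and exactly balances the weight component along the incline: mg sin θ = μ_s mg cos θ.
Hence tan θ = μ_s = 0.2, so θ = arctan(0.2) = 11.3099°.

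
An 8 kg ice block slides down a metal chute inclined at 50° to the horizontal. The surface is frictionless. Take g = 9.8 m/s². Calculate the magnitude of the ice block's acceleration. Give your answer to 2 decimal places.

Resolving the weight along the incline: the component pulling the ice block down the slope is mg sin 50° = 8 × 9.8 × 0.7660 = 60.054 N, and the normal force is N = mg cos 50° = 8 × 9.8 × 0.6428 = 50.396 N.
With no friction the net force along the incline is 60.054 N, so a = g sin 50° = 60.054 / 8 = 7.5068 m/s².

7.51 m/s²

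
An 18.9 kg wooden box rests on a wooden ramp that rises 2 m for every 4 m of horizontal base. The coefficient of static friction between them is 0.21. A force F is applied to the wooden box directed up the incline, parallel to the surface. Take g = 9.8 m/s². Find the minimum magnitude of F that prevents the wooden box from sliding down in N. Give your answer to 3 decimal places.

48.043 N

The normal force is N = mg cos 26.57° = 165.666 N. With F at its minimum the wooden box is on the verge of sliding down, so static friction is at its maximum μ_s N = 0.21 × 165.666 = 34.790 N and acts up the slope.
Equilibrium along the incline: F + μ_s N = mg sin 26.57°, so F = 82.833 − 34.790 = 48.043 N.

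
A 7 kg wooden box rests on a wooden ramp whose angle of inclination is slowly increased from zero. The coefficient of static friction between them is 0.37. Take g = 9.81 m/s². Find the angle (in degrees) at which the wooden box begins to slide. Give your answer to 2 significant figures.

At the threshold of sliding, static friction is at its maximum μ_s N and exactly balances the weight component along the incline: mg sin θ = μ_s mg cos θ.
Hence tan θ = μ_s = 0.37, so θ = arctan(0.37) = 20.3045°.

20°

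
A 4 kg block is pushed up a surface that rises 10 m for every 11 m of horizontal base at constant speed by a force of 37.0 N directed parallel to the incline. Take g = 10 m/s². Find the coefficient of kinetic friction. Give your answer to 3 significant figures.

At constant speed ΣF = 0 along the incline. The applied 37.0 N acts up the slope; the weight component mg sin 42.27° = 26.907 N and kinetic friction μN both act down the slope.
So 37.0 = 26.907 + μ × 29.598, giving μ = (37.0 − 26.907) / 29.598 = 0.3410.

0.341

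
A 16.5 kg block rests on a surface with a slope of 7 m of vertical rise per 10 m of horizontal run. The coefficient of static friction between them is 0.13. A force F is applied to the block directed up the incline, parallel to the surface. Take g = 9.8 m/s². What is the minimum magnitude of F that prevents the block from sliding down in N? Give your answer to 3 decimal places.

75.508 N

The normal force is N = mg cos 34.99° = 132.470 N. With F at its minimum the block is on the verge of sliding down, so static friction is at its maximum μ_s N = 0.13 × 132.470 = 17.221 N and acts up the slope.
Equilibrium along the incline: F + μ_s N = mg sin 34.99°, so F = 92.729 − 17.221 = 75.508 N.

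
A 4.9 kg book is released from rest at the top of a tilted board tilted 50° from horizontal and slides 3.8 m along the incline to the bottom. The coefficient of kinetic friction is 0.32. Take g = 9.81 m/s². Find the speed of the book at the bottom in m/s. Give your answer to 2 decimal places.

The weight component along the incline is mg sin 50° = 36.823 N and the normal force is N = mg cos 50° = 30.898 N.
Friction up the slope is f = μN = 0.32 × 30.898 = 9.887 N, so the net downslope force is 36.823 − 9.887 = 26.936 N and a = 26.936 / 4.9 = 5.4971 m/s².
Starting from rest over a distance of 3.8 m, v² = 2aL = 2 × 5.4971 × 3.8 = 41.7780, so v = 6.4636 m/s.

6.46 m/s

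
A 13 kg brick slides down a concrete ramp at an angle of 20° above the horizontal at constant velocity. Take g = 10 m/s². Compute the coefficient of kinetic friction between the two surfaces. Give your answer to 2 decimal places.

0.36

At constant velocity the net force along the incline is zero: mg sin 20° = μ mg cos 20°.
So μ = tan 20° = 0.3420 / 0.9397 = 0.3639.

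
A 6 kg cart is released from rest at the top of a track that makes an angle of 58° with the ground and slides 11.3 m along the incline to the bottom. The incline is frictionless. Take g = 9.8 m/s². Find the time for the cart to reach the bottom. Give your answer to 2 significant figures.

The weight component along the incline is mg sin 58° = 49.865 N and the normal force is N = mg cos 58° = 31.159 N.
With no friction, a = g sin 58° = 8.3109 m/s².
Starting from rest, L = ½at², so t = √(2L/a) = √(2 × 11.3 / 8.3109) = 1.6490 s.

1.6 s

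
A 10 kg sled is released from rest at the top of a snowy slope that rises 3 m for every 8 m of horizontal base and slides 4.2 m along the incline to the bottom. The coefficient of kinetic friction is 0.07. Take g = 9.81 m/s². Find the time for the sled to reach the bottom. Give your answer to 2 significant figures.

1.7 s

The weight component along the incline is mg sin 20.56° = 34.445 N and the normal force is N = mg cos 20.56° = 91.854 N.
Friction up the slope is f = μN = 0.07 × 91.854 = 6.430 N, so the net downslope force is 34.445 − 6.430 = 28.015 N and a = 28.015 / 10 = 2.8015 m/s².
Starting from rest, L = ½at², so t = √(2L/a) = √(2 × 4.2 / 2.8015) = 1.7316 s.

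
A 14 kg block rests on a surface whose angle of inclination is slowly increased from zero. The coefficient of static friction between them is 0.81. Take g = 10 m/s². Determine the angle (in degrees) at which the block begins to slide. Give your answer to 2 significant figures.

At the threshold of sliding, static friction is at its maximum μ_s N and exactly balances the weight component along the incline: mg sin θ = μ_s mg cos θ.
Hence tan θ = μ_s = 0.81, so θ = arctan(0.81) = 39.0075°.

39°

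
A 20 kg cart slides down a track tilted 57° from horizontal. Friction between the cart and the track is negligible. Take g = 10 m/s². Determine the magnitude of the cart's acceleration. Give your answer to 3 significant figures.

Resolving the weight along the incline: the component pulling the cart down the slope is mg sin 57° = 20 × 10 × 0.8387 = 167.740 N, and the normal force is N = mg cos 57° = 20 × 10 × 0.5446 = 108.920 N.
With no friction the net force along the incline is 167.740 N, so a = g sin 57° = 167.740 / 20 = 8.3870 m/s².

8.39 m/s²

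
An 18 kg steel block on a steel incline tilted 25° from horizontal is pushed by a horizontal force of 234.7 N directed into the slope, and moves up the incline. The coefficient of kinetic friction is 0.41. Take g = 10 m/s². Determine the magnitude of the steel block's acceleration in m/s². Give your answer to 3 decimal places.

The horizontal push has components F cos 25° = 234.7 × 0.9063 = 212.709 N up the incline and F sin 25° = 234.7 × 0.4226 = 99.184 N pressing into the surface.
The normal force is therefore N = mg cos 25° + F sin 25° = 163.134 + 99.184 = 262.318 N, and kinetic friction down the slope is μN = 0.41 × 262.318 = 107.550 N.
Along the incline: F cos 25° − mg sin 25° − μN = ma, so 212.709 − 76.068 − 107.550 = 18 a, giving a = 1.6162 m/s².

1.616 m/s²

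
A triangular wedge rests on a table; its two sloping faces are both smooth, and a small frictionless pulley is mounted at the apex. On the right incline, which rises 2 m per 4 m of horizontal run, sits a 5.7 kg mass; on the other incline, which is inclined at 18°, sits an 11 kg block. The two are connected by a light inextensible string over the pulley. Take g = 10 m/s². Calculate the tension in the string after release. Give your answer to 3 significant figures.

28.4 N

Resolve each weight along its own incline: the 5.7 kg mass has component 5.7 × 10 × sin 26.57° = 25.491 N down its slope, and the 11 kg mass has 11 × 10 × sin 18° = 33.992 N down its slope.
The 11 kg side's 33.992 N exceeds the other side's 25.491 N, so that mass slides down and the 5.7 kg mass slides up. Taking that direction as positive, Newton's second law for the whole system gives 33.992 − 25.491 = (5.7 + 11) a, so a = 8.501 / 16.7 = 0.5090 m/s².
For the 5.7 kg mass (up-slope positive): T − 25.491 = 5.7 × 0.5090, so T = 28.392 N.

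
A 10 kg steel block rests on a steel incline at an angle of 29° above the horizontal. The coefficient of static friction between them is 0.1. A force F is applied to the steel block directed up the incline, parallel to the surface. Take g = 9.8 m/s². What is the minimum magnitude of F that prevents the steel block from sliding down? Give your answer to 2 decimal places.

38.94 N

The normal force is N = mg cos 29° = 85.713 N. With F at its minimum the steel block is on the verge of sliding down, so static friction is at its maximum μ_s N = 0.1 × 85.713 = 8.571 N and acts up the slope.
Equilibrium along the incline: F + μ_s N = mg sin 29°, so F = 47.511 − 8.571 = 38.940 N.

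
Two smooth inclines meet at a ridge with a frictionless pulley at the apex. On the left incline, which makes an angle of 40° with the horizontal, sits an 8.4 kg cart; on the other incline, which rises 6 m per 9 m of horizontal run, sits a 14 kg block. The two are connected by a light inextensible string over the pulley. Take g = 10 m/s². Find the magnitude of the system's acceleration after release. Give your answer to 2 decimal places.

1.06 m/s²

Resolve each weight along its own incline: the 8.4 kg mass has component 8.4 × 10 × sin 40° = 53.994 N down its slope, and the 14 kg mass has 14 × 10 × sin 33.69° = 77.658 N down its slope.
The 14 kg side's 77.658 N exceeds the other side's 53.994 N, so that mass slides down and the 8.4 kg mass slides up. Taking that direction as positive, Newton's second law for the whole system gives 77.658 − 53.994 = (8.4 + 14) a, so a = 23.664 / 22.4 = 1.0564 m/s².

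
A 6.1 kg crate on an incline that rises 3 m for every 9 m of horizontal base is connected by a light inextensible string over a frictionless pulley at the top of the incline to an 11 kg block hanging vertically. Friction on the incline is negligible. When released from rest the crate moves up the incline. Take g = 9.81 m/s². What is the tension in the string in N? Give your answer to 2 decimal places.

For the crate on the incline: the weight component along the slope is m₁g sin 18.43° = 6.1 × 9.81 × 0.3162 = 18.922 N and the normal force is N = m₁g cos 18.43° = 56.770 N.
Newton's second law for the crate (up-slope positive): T − 18.922 = 6.1 a. For the hanging block (downward positive): 11 × 9.81 − T = 11 a.
Adding the two equations eliminates T: 88.988 = 17.1 a, so a = 5.2040 m/s².
Then from the hanging block's equation, T = 11 × (9.81 − 5.2040) = 50.666 N.

50.67 N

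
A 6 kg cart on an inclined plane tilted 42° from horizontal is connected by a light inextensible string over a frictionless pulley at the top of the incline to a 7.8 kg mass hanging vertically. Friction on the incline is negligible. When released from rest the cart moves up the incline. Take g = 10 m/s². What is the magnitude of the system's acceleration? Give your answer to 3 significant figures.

2.74 m/s²

For the cart on the incline: the weight component along the slope is m₁g sin 42° = 6 × 10 × 0.6691 = 40.146 N and the normal force is N = m₁g cos 42° = 44.589 N.
Newton's second law for the cart (up-slope positive): T − 40.146 = 6 a. For the hanging mass (downward positive): 7.8 × 10 − T = 7.8 a.
Adding the two equations eliminates T: 37.854 = 13.8 a, so a = 2.7430 m/s².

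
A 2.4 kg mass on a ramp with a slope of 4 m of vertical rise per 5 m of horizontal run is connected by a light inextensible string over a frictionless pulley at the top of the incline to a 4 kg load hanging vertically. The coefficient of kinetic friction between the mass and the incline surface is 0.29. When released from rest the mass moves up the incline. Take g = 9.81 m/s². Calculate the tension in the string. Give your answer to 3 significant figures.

For the mass on the incline: the weight component along the slope is m₁g sin 38.66° = 2.4 × 9.81 × 0.6247 = 14.708 N and the normal force is N = m₁g cos 38.66° = 18.385 N.
Kinetic friction opposes the mass's motion up the incline: f = μN = 0.29 × 18.385 = 5.332 N acting down the slope.
Newton's second law for the mass (up-slope positive): T − 14.708 − 5.332 = 2.4 a. For the hanging load (downward positive): 4 × 9.81 − T = 4 a.
Adding the two equations eliminates T: 19.200 = 6.4 a, so a = 3.0000 m/s².
Then from the hanging load's equation, T = 4 × (9.81 − 3.0000) = 27.240 N.

27.2 N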